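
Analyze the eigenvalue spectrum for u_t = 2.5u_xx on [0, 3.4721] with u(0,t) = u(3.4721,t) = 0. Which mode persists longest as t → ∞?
Eigenvalues: λₙ = 2.5n²π²/3.4721².
First three modes:
  n=1: λ₁ = 2.5π²/3.4721² ≈ 2.047
  n=2: λ₂ = 10π²/3.4721² ≈ 8.187 (4× faster decay)
  n=3: λ₃ = 22.5π²/3.4721² ≈ 18.42 (9× faster decay)
As t → ∞, higher modes decay exponentially faster. The n=1 mode dominates: u ~ c₁ sin(πx/3.4721) e^{-λ₁t}.
Decay rate: λ₁ = 2.5π²/3.4721² ≈ 2.047.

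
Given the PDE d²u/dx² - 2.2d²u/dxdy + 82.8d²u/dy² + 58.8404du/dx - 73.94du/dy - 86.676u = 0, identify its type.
The second-order coefficients are A = 1, B = -2.2, C = 82.8. Since B² - 4AC = -326.36 < 0, this is an elliptic PDE.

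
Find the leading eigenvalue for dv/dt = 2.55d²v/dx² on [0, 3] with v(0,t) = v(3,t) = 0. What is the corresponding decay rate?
Eigenvalues: λₙ = 2.55n²π²/3².
First three modes:
  n=1: λ₁ = 2.55π²/3² ≈ 2.796
  n=2: λ₂ = 10.2π²/3² ≈ 11.186 (4× faster decay)
  n=3: λ₃ = 22.95π²/3² ≈ 25.167 (9× faster decay)
As t → ∞, higher modes decay exponentially faster. The n=1 mode dominates: v ~ c₁ sin(πx/3) e^{-λ₁t}.
Decay rate: λ₁ = 2.55π²/3² ≈ 2.796.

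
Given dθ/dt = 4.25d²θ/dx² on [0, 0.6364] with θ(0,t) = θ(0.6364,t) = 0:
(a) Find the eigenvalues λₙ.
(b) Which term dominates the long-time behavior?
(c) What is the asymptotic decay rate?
Eigenvalues: λₙ = 4.25n²π²/0.6364².
First three modes:
  n=1: λ₁ = 4.25π²/0.6364² ≈ 103.569
  n=2: λ₂ = 17π²/0.6364² ≈ 414.275 (4× faster decay)
  n=3: λ₃ = 38.25π²/0.6364² ≈ 932.118 (9× faster decay)
As t → ∞, higher modes decay exponentially faster. The n=1 mode dominates: θ ~ c₁ sin(πx/0.6364) e^{-λ₁t}.
Decay rate: λ₁ = 4.25π²/0.6364² ≈ 103.569.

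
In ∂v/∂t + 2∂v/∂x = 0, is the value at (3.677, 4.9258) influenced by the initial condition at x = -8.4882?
No. Only data at x = -6.1746 affects (3.677, 4.9258). Advection has one-way propagation along characteristics.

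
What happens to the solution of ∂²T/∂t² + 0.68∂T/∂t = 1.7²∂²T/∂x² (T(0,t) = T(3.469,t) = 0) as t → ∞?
T → 0. Damping (γ=0.68) dissipates energy; oscillations decay exponentially.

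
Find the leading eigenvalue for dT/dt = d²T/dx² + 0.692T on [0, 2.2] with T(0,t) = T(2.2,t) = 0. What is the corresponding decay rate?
Eigenvalues: λₙ = n²π²/2.2² - 0.692.
First three modes:
  n=1: λ₁ = π²/2.2² - 0.692 ≈ 1.347
  n=2: λ₂ = 4π²/2.2² - 0.692 ≈ 7.465
  n=3: λ₃ = 9π²/2.2² - 0.692 ≈ 17.661
Since π²/2.2² ≈ 2.039 > 0.692, all λₙ > 0.
The n=1 mode decays slowest → dominates as t → ∞.
Asymptotic: T ~ c₁ sin(πx/2.2) e^{-λ₁t} with decay rate λ₁ ≈ 1.347.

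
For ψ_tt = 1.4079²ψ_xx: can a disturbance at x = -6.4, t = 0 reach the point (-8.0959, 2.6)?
Yes. The domain of dependence is [-11.75644, -4.43536], and -6.4 ∈ [-11.75644, -4.43536].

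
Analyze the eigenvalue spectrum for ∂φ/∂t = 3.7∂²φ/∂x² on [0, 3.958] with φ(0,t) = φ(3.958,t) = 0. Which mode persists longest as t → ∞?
Eigenvalues: λₙ = 3.7n²π²/3.958².
First three modes:
  n=1: λ₁ = 3.7π²/3.958² ≈ 2.331
  n=2: λ₂ = 14.8π²/3.958² ≈ 9.324 (4× faster decay)
  n=3: λ₃ = 33.3π²/3.958² ≈ 20.979 (9× faster decay)
As t → ∞, higher modes decay exponentially faster. The n=1 mode dominates: φ ~ c₁ sin(πx/3.958) e^{-λ₁t}.
Decay rate: λ₁ = 3.7π²/3.958² ≈ 2.331.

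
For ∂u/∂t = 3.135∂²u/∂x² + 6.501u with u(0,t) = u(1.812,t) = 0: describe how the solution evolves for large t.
u → 0. Diffusion dominates reaction (r=6.501 < κπ²/L²≈9.42); solution decays.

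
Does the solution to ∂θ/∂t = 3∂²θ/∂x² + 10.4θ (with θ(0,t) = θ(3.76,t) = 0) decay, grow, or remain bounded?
θ grows unboundedly. Reaction dominates diffusion (r=10.4 > κπ²/L²≈2.09); solution grows exponentially.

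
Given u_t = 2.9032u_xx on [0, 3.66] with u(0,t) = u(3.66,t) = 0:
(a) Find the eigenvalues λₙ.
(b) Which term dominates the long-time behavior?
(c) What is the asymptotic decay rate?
Eigenvalues: λₙ = 2.9032n²π²/3.66².
First three modes:
  n=1: λ₁ = 2.9032π²/3.66² ≈ 2.139
  n=2: λ₂ = 11.6128π²/3.66² ≈ 8.556 (4× faster decay)
  n=3: λ₃ = 26.1288π²/3.66² ≈ 19.251 (9× faster decay)
As t → ∞, higher modes decay exponentially faster. The n=1 mode dominates: u ~ c₁ sin(πx/3.66) e^{-λ₁t}.
Decay rate: λ₁ = 2.9032π²/3.66² ≈ 2.139.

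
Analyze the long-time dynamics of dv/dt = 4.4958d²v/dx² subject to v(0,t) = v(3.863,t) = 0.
Long-time behavior: v → 0. Heat diffuses out through both boundaries.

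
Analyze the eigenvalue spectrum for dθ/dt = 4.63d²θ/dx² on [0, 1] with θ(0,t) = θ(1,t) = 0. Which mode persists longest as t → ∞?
Eigenvalues: λₙ = 4.63n²π².
First three modes:
  n=1: λ₁ = 4.63π² ≈ 45.696
  n=2: λ₂ = 18.52π² ≈ 182.785 (4× faster decay)
  n=3: λ₃ = 41.67π² ≈ 411.266 (9× faster decay)
As t → ∞, higher modes decay exponentially faster. The n=1 mode dominates: θ ~ c₁ sin(πx) e^{-λ₁t}.
Decay rate: λ₁ = 4.63π² ≈ 45.696.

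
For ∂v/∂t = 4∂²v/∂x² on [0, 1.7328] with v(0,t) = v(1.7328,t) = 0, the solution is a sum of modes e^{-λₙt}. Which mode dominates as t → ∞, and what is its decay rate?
Eigenvalues: λₙ = 4n²π²/1.7328².
First three modes:
  n=1: λ₁ = 4π²/1.7328² ≈ 13.148
  n=2: λ₂ = 16π²/1.7328² ≈ 52.592 (4× faster decay)
  n=3: λ₃ = 36π²/1.7328² ≈ 118.333 (9× faster decay)
As t → ∞, higher modes decay exponentially faster. The n=1 mode dominates: v ~ c₁ sin(πx/1.7328) e^{-λ₁t}.
Decay rate: λ₁ = 4π²/1.7328² ≈ 13.148.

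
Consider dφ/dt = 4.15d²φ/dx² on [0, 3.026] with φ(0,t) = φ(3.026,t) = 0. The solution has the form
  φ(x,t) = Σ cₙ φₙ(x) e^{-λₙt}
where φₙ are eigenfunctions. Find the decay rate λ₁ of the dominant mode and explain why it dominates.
Eigenvalues: λₙ = 4.15n²π²/3.026².
First three modes:
  n=1: λ₁ = 4.15π²/3.026² ≈ 4.473
  n=2: λ₂ = 16.6π²/3.026² ≈ 17.892 (4× faster decay)
  n=3: λ₃ = 37.35π²/3.026² ≈ 40.258 (9× faster decay)
As t → ∞, higher modes decay exponentially faster. The n=1 mode dominates: φ ~ c₁ sin(πx/3.026) e^{-λ₁t}.
Decay rate: λ₁ = 4.15π²/3.026² ≈ 4.473.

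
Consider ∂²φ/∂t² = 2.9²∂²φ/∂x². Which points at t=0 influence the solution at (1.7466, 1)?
Domain of dependence: [-1.1534, 4.6466]. Signals travel at speed 2.9, so data within |x - 1.7466| ≤ 2.9·1 = 2.9 can reach the point.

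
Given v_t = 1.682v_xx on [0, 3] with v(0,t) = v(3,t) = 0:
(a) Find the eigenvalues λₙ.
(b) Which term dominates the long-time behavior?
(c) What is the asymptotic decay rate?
Eigenvalues: λₙ = 1.682n²π²/3².
First three modes:
  n=1: λ₁ = 1.682π²/3² ≈ 1.845
  n=2: λ₂ = 6.728π²/3² ≈ 7.378 (4× faster decay)
  n=3: λ₃ = 15.138π²/3² ≈ 16.601 (9× faster decay)
As t → ∞, higher modes decay exponentially faster. The n=1 mode dominates: v ~ c₁ sin(πx/3) e^{-λ₁t}.
Decay rate: λ₁ = 1.682π²/3² ≈ 1.845.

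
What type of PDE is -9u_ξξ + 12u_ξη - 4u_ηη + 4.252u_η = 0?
With A = -9, B = 12, C = -4, the discriminant is 0. This is a parabolic PDE.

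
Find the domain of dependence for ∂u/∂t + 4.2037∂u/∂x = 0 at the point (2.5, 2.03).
A single point: x = -6.033511. The characteristic through (2.5, 2.03) is x - 4.2037t = const, so x = 2.5 - 4.2037·2.03 = -6.033511.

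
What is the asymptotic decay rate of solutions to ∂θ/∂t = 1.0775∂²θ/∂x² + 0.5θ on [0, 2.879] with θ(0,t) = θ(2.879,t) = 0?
Eigenvalues: λₙ = 1.0775n²π²/2.879² - 0.5.
First three modes:
  n=1: λ₁ = 1.0775π²/2.879² - 0.5 ≈ 0.783
  n=2: λ₂ = 4.31π²/2.879² - 0.5 ≈ 4.632
  n=3: λ₃ = 9.6975π²/2.879² - 0.5 ≈ 11.047
Since 1.0775π²/2.879² ≈ 1.283 > 0.5, all λₙ > 0.
The n=1 mode decays slowest → dominates as t → ∞.
Asymptotic: θ ~ c₁ sin(πx/2.879) e^{-λ₁t} with decay rate λ₁ ≈ 0.783.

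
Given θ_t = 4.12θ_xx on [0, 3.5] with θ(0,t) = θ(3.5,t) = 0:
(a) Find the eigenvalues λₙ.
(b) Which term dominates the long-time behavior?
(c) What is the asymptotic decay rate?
Eigenvalues: λₙ = 4.12n²π²/3.5².
First three modes:
  n=1: λ₁ = 4.12π²/3.5² ≈ 3.319
  n=2: λ₂ = 16.48π²/3.5² ≈ 13.278 (4× faster decay)
  n=3: λ₃ = 37.08π²/3.5² ≈ 29.875 (9× faster decay)
As t → ∞, higher modes decay exponentially faster. The n=1 mode dominates: θ ~ c₁ sin(πx/3.5) e^{-λ₁t}.
Decay rate: λ₁ = 4.12π²/3.5² ≈ 3.319.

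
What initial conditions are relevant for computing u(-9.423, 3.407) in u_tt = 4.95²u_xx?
Domain of dependence: [-26.28765, 7.44165]. Signals travel at speed 4.95, so data within |x - -9.423| ≤ 4.95·3.407 = 16.86465 can reach the point.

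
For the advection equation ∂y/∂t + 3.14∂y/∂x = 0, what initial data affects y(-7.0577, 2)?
A single point: x = -13.3377. The characteristic through (-7.0577, 2) is x - 3.14t = const, so x = -7.0577 - 3.14·2 = -13.3377.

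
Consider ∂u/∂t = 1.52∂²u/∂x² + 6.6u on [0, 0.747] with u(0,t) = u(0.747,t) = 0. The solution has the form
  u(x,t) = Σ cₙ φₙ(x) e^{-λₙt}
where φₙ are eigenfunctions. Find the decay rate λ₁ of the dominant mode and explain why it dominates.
Eigenvalues: λₙ = 1.52n²π²/0.747² - 6.6.
First three modes:
  n=1: λ₁ = 1.52π²/0.747² - 6.6 ≈ 20.285
  n=2: λ₂ = 6.08π²/0.747² - 6.6 ≈ 100.938
  n=3: λ₃ = 13.68π²/0.747² - 6.6 ≈ 235.361
Since 1.52π²/0.747² ≈ 26.885 > 6.6, all λₙ > 0.
The n=1 mode decays slowest → dominates as t → ∞.
Asymptotic: u ~ c₁ sin(πx/0.747) e^{-λ₁t} with decay rate λ₁ ≈ 20.285.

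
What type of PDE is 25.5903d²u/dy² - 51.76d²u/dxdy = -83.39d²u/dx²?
Rewriting in standard form: 83.39d²u/dx² - 51.76d²u/dxdy + 25.5903d²u/dy² = 0. With A = 83.39, B = -51.76, C = 25.5903, the discriminant is -5856.802868. This is an elliptic PDE.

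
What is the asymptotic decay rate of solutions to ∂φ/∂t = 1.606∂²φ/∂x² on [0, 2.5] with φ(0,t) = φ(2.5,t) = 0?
Eigenvalues: λₙ = 1.606n²π²/2.5².
First three modes:
  n=1: λ₁ = 1.606π²/2.5² ≈ 2.536
  n=2: λ₂ = 6.424π²/2.5² ≈ 10.144 (4× faster decay)
  n=3: λ₃ = 14.454π²/2.5² ≈ 22.825 (9× faster decay)
As t → ∞, higher modes decay exponentially faster. The n=1 mode dominates: φ ~ c₁ sin(πx/2.5) e^{-λ₁t}.
Decay rate: λ₁ = 1.606π²/2.5² ≈ 2.536.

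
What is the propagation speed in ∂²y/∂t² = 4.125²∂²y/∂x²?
Speed = 4.125. Information travels along characteristics x = x₀ ± 4.125t.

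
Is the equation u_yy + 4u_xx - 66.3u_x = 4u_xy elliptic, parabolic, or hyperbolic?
Rewriting in standard form: 4u_xx - 4u_xy + u_yy - 66.3u_x = 0. Computing B² - 4AC with A = 4, B = -4, C = 1: discriminant = 0 (zero). Answer: parabolic.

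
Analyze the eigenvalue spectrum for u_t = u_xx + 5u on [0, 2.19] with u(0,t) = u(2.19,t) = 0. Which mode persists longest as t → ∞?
Eigenvalues: λₙ = n²π²/2.19² - 5.
First three modes:
  n=1: λ₁ = π²/2.19² - 5 ≈ -2.942
  n=2: λ₂ = 4π²/2.19² - 5 ≈ 3.231
  n=3: λ₃ = 9π²/2.19² - 5 ≈ 13.521
Since π²/2.19² ≈ 2.058 < 5, λ₁ < 0.
The n=1 mode grows fastest (−λₙ is largest for n=1) → dominates.
Asymptotic: u ~ c₁ sin(πx/2.19) e^{2.942t} (exponential growth at rate −λ₁ ≈ 2.942).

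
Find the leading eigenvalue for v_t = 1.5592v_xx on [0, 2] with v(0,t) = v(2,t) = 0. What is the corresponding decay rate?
Eigenvalues: λₙ = 1.5592n²π²/2².
First three modes:
  n=1: λ₁ = 1.5592π²/2² ≈ 3.847
  n=2: λ₂ = 6.2368π²/2² ≈ 15.389 (4× faster decay)
  n=3: λ₃ = 14.0328π²/2² ≈ 34.625 (9× faster decay)
As t → ∞, higher modes decay exponentially faster. The n=1 mode dominates: v ~ c₁ sin(πx/2) e^{-λ₁t}.
Decay rate: λ₁ = 1.5592π²/2² ≈ 3.847.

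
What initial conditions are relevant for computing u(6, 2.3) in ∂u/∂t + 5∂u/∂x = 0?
A single point: x = -5.5. The characteristic through (6, 2.3) is x - 5t = const, so x = 6 - 5·2.3 = -5.5.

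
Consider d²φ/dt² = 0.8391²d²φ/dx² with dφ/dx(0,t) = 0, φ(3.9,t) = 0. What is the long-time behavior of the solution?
As t → ∞, φ oscillates (no decay). Energy is conserved; the solution oscillates indefinitely as standing waves.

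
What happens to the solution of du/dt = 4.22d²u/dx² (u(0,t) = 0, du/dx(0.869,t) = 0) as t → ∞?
u → 0. Heat escapes through the Dirichlet boundary.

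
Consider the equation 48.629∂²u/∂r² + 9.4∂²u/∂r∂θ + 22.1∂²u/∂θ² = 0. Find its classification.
Elliptic. (A = 48.629, B = 9.4, C = 22.1 gives B² - 4AC = -4210.4436.)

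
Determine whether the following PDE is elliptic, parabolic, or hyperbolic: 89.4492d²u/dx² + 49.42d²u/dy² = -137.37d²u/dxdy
Rewriting in standard form: 89.4492d²u/dx² + 137.37d²u/dxdy + 49.42d²u/dy² = 0. Coefficients: A = 89.4492, B = 137.37, C = 49.42. B² - 4AC = 1188.199044, which is positive, so the equation is hyperbolic.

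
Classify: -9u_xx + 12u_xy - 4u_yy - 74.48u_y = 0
Parabolic (discriminant = 0).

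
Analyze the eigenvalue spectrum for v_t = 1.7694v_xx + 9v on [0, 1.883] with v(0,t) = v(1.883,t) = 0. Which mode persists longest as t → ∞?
Eigenvalues: λₙ = 1.7694n²π²/1.883² - 9.
First three modes:
  n=1: λ₁ = 1.7694π²/1.883² - 9 ≈ -4.075
  n=2: λ₂ = 7.0776π²/1.883² - 9 ≈ 10.701
  n=3: λ₃ = 15.9246π²/1.883² - 9 ≈ 35.327
Since 1.7694π²/1.883² ≈ 4.925 < 9, λ₁ < 0.
The n=1 mode grows fastest (−λₙ is largest for n=1) → dominates.
Asymptotic: v ~ c₁ sin(πx/1.883) e^{4.075t} (exponential growth at rate −λ₁ ≈ 4.075).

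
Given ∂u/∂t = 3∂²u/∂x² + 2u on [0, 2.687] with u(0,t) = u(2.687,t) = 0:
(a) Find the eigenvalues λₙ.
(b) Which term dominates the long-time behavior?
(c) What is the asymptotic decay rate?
Eigenvalues: λₙ = 3n²π²/2.687² - 2.
First three modes:
  n=1: λ₁ = 3π²/2.687² - 2 ≈ 2.101
  n=2: λ₂ = 12π²/2.687² - 2 ≈ 14.404
  n=3: λ₃ = 27π²/2.687² - 2 ≈ 34.909
Since 3π²/2.687² ≈ 4.101 > 2, all λₙ > 0.
The n=1 mode decays slowest → dominates as t → ∞.
Asymptotic: u ~ c₁ sin(πx/2.687) e^{-λ₁t} with decay rate λ₁ ≈ 2.101.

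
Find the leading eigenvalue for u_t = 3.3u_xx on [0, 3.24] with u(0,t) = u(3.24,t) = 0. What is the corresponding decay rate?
Eigenvalues: λₙ = 3.3n²π²/3.24².
First three modes:
  n=1: λ₁ = 3.3π²/3.24² ≈ 3.103
  n=2: λ₂ = 13.2π²/3.24² ≈ 12.41 (4× faster decay)
  n=3: λ₃ = 29.7π²/3.24² ≈ 27.923 (9× faster decay)
As t → ∞, higher modes decay exponentially faster. The n=1 mode dominates: u ~ c₁ sin(πx/3.24) e^{-λ₁t}.
Decay rate: λ₁ = 3.3π²/3.24² ≈ 3.103.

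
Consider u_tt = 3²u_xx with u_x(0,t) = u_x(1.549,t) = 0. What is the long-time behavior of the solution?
As t → ∞, u oscillates about a mean that drifts linearly in t (generically unbounded; no decay). There is no damping, so the nonconstant modes persist as standing waves (energy conserved, no decay). But with Neumann conditions at both ends the constant mode has eigenvalue 0: the spatial mean M(t) of u satisfies M'' = 0, so M(t) = M(0) + M'(0)·t. Unless the initial velocity has zero mean (∫u_t(x,0)dx = 0), the solution grows linearly in t (unbounded, though not exponentially); if it does have zero mean, the solution stays bounded and simply oscillates.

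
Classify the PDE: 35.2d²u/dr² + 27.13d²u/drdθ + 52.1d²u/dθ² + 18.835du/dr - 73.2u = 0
A = 35.2, B = 27.13, C = 52.1. Discriminant B² - 4AC = -6599.6431. Since -6599.6431 < 0, elliptic.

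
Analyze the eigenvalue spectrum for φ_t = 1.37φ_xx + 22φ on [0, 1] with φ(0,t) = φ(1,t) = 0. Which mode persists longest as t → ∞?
Eigenvalues: λₙ = 1.37n²π²/1² - 22.
First three modes:
  n=1: λ₁ = 1.37π² - 22 ≈ -8.479
  n=2: λ₂ = 5.48π² - 22 ≈ 32.085
  n=3: λ₃ = 12.33π² - 22 ≈ 99.692
Since 1.37π² ≈ 13.521 < 22, λ₁ < 0.
The n=1 mode grows fastest (−λₙ is largest for n=1) → dominates.
Asymptotic: φ ~ c₁ sin(πx/1) e^{8.479t} (exponential growth at rate −λ₁ ≈ 8.479).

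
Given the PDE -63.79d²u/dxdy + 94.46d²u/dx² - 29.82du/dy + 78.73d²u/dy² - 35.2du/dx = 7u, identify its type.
Rewriting in standard form: 94.46d²u/dx² - 63.79d²u/dxdy + 78.73d²u/dy² - 35.2du/dx - 29.82du/dy - 7u = 0. The second-order coefficients are A = 94.46, B = -63.79, C = 78.73. Since B² - 4AC = -25678.1791 < 0, this is an elliptic PDE.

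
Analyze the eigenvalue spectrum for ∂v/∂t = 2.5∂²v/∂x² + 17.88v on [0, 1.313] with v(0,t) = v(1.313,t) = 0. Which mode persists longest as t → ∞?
Eigenvalues: λₙ = 2.5n²π²/1.313² - 17.88.
First three modes:
  n=1: λ₁ = 2.5π²/1.313² - 17.88 ≈ -3.568
  n=2: λ₂ = 10π²/1.313² - 17.88 ≈ 39.369
  n=3: λ₃ = 22.5π²/1.313² - 17.88 ≈ 110.931
Since 2.5π²/1.313² ≈ 14.312 < 17.88, λ₁ < 0.
The n=1 mode grows fastest (−λₙ is largest for n=1) → dominates.
Asymptotic: v ~ c₁ sin(πx/1.313) e^{3.568t} (exponential growth at rate −λ₁ ≈ 3.568).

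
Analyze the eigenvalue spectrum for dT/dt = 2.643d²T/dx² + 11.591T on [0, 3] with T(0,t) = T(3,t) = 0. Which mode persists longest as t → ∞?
Eigenvalues: λₙ = 2.643n²π²/3² - 11.591.
First three modes:
  n=1: λ₁ = 2.643π²/3² - 11.591 ≈ -8.693
  n=2: λ₂ = 10.572π²/3² - 11.591 ≈ 0.002
  n=3: λ₃ = 23.787π²/3² - 11.591 ≈ 14.494
Since 2.643π²/3² ≈ 2.898 < 11.591, λ₁ < 0.
The n=1 mode grows fastest (−λₙ is largest for n=1) → dominates.
Asymptotic: T ~ c₁ sin(πx/3) e^{8.693t} (exponential growth at rate −λ₁ ≈ 8.693).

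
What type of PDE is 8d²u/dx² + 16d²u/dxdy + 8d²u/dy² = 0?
With A = 8, B = 16, C = 8, the discriminant is 0. This is a parabolic PDE.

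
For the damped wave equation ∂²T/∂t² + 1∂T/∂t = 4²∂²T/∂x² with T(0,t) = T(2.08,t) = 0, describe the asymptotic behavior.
T → 0. Damping (γ=1) dissipates energy; oscillations decay exponentially.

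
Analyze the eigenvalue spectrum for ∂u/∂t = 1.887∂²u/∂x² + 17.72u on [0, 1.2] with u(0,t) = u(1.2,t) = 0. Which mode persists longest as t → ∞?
Eigenvalues: λₙ = 1.887n²π²/1.2² - 17.72.
First three modes:
  n=1: λ₁ = 1.887π²/1.2² - 17.72 ≈ -4.787
  n=2: λ₂ = 7.548π²/1.2² - 17.72 ≈ 34.013
  n=3: λ₃ = 16.983π²/1.2² - 17.72 ≈ 98.68
Since 1.887π²/1.2² ≈ 12.933 < 17.72, λ₁ < 0.
The n=1 mode grows fastest (−λₙ is largest for n=1) → dominates.
Asymptotic: u ~ c₁ sin(πx/1.2) e^{4.787t} (exponential growth at rate −λ₁ ≈ 4.787).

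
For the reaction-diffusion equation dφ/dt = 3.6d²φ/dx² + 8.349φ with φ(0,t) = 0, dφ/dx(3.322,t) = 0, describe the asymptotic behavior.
φ grows unboundedly. Reaction dominates diffusion (r=8.349 > κπ²/(4L²)≈0.8); solution grows exponentially.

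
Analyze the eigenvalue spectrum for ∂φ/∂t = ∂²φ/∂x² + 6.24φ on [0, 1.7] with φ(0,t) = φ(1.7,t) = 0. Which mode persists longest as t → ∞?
Eigenvalues: λₙ = n²π²/1.7² - 6.24.
First three modes:
  n=1: λ₁ = π²/1.7² - 6.24 ≈ -2.825
  n=2: λ₂ = 4π²/1.7² - 6.24 ≈ 7.42
  n=3: λ₃ = 9π²/1.7² - 6.24 ≈ 24.496
Since π²/1.7² ≈ 3.415 < 6.24, λ₁ < 0.
The n=1 mode grows fastest (−λₙ is largest for n=1) → dominates.
Asymptotic: φ ~ c₁ sin(πx/1.7) e^{2.825t} (exponential growth at rate −λ₁ ≈ 2.825).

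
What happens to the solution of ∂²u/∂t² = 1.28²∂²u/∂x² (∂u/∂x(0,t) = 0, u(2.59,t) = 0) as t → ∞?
u oscillates (no decay). Energy is conserved; the solution oscillates indefinitely as standing waves.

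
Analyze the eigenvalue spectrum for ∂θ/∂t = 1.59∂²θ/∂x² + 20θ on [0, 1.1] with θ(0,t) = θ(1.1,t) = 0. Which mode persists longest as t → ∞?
Eigenvalues: λₙ = 1.59n²π²/1.1² - 20.
First three modes:
  n=1: λ₁ = 1.59π²/1.1² - 20 ≈ -7.031
  n=2: λ₂ = 6.36π²/1.1² - 20 ≈ 31.877
  n=3: λ₃ = 14.31π²/1.1² - 20 ≈ 96.722
Since 1.59π²/1.1² ≈ 12.969 < 20, λ₁ < 0.
The n=1 mode grows fastest (−λₙ is largest for n=1) → dominates.
Asymptotic: θ ~ c₁ sin(πx/1.1) e^{7.031t} (exponential growth at rate −λ₁ ≈ 7.031).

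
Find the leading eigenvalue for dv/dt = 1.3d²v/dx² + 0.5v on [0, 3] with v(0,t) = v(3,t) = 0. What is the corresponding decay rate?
Eigenvalues: λₙ = 1.3n²π²/3² - 0.5.
First three modes:
  n=1: λ₁ = 1.3π²/3² - 0.5 ≈ 0.926
  n=2: λ₂ = 5.2π²/3² - 0.5 ≈ 5.202
  n=3: λ₃ = 11.7π²/3² - 0.5 ≈ 12.33
Since 1.3π²/3² ≈ 1.426 > 0.5, all λₙ > 0.
The n=1 mode decays slowest → dominates as t → ∞.
Asymptotic: v ~ c₁ sin(πx/3) e^{-λ₁t} with decay rate λ₁ ≈ 0.926.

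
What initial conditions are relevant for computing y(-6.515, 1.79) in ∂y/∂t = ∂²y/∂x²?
The entire real line. The heat equation has infinite propagation speed: any initial disturbance instantly affects all points (though exponentially small far away).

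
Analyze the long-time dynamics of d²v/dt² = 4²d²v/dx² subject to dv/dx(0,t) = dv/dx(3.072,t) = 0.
Long-time behavior: v oscillates about a mean that drifts linearly in t (generically unbounded; no decay). There is no damping, so the nonconstant modes persist as standing waves (energy conserved, no decay). But with Neumann conditions at both ends the constant mode has eigenvalue 0: the spatial mean M(t) of v satisfies M'' = 0, so M(t) = M(0) + M'(0)·t. Unless the initial velocity has zero mean (∫v_t(x,0)dx = 0), the solution grows linearly in t (unbounded, though not exponentially); if it does have zero mean, the solution stays bounded and simply oscillates.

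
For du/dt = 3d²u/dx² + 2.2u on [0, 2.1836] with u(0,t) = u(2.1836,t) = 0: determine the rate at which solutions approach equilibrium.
Eigenvalues: λₙ = 3n²π²/2.1836² - 2.2.
First three modes:
  n=1: λ₁ = 3π²/2.1836² - 2.2 ≈ 4.01
  n=2: λ₂ = 12π²/2.1836² - 2.2 ≈ 22.639
  n=3: λ₃ = 27π²/2.1836² - 2.2 ≈ 53.688
Since 3π²/2.1836² ≈ 6.21 > 2.2, all λₙ > 0.
The n=1 mode decays slowest → dominates as t → ∞.
Asymptotic: u ~ c₁ sin(πx/2.1836) e^{-λ₁t} with decay rate λ₁ ≈ 4.01.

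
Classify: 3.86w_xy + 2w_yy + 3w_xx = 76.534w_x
Rewriting in standard form: 3w_xx + 3.86w_xy + 2w_yy - 76.534w_x = 0. Elliptic (discriminant = -9.1004).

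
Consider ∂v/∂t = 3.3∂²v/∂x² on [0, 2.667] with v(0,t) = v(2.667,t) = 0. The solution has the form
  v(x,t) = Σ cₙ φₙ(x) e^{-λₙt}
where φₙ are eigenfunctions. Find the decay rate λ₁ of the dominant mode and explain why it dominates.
Eigenvalues: λₙ = 3.3n²π²/2.667².
First three modes:
  n=1: λ₁ = 3.3π²/2.667² ≈ 4.579
  n=2: λ₂ = 13.2π²/2.667² ≈ 18.316 (4× faster decay)
  n=3: λ₃ = 29.7π²/2.667² ≈ 41.211 (9× faster decay)
As t → ∞, higher modes decay exponentially faster. The n=1 mode dominates: v ~ c₁ sin(πx/2.667) e^{-λ₁t}.
Decay rate: λ₁ = 3.3π²/2.667² ≈ 4.579.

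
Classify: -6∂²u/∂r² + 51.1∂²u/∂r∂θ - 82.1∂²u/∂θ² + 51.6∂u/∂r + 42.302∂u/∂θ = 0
Hyperbolic (discriminant = 640.81).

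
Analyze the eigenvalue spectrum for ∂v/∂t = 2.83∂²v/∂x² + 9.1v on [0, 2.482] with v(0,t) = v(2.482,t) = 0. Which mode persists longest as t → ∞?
Eigenvalues: λₙ = 2.83n²π²/2.482² - 9.1.
First three modes:
  n=1: λ₁ = 2.83π²/2.482² - 9.1 ≈ -4.566
  n=2: λ₂ = 11.32π²/2.482² - 9.1 ≈ 9.036
  n=3: λ₃ = 25.47π²/2.482² - 9.1 ≈ 31.706
Since 2.83π²/2.482² ≈ 4.534 < 9.1, λ₁ < 0.
The n=1 mode grows fastest (−λₙ is largest for n=1) → dominates.
Asymptotic: v ~ c₁ sin(πx/2.482) e^{4.566t} (exponential growth at rate −λ₁ ≈ 4.566).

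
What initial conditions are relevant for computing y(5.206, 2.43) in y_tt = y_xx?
Domain of dependence: [2.776, 7.636]. Signals travel at speed 1, so data within |x - 5.206| ≤ 1·2.43 = 2.43 can reach the point.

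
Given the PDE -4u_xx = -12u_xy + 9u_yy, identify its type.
Rewriting in standard form: -4u_xx + 12u_xy - 9u_yy = 0. The second-order coefficients are A = -4, B = 12, C = -9. Since B² - 4AC = 0 = 0, this is a parabolic PDE.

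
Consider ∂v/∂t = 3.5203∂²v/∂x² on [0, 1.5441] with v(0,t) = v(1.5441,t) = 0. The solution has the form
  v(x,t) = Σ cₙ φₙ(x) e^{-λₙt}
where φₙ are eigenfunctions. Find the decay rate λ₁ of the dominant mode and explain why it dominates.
Eigenvalues: λₙ = 3.5203n²π²/1.5441².
First three modes:
  n=1: λ₁ = 3.5203π²/1.5441² ≈ 14.572
  n=2: λ₂ = 14.0812π²/1.5441² ≈ 58.289 (4× faster decay)
  n=3: λ₃ = 31.6827π²/1.5441² ≈ 131.151 (9× faster decay)
As t → ∞, higher modes decay exponentially faster. The n=1 mode dominates: v ~ c₁ sin(πx/1.5441) e^{-λ₁t}.
Decay rate: λ₁ = 3.5203π²/1.5441² ≈ 14.572.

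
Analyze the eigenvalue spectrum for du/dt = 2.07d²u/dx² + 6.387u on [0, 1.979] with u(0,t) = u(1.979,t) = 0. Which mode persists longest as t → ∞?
Eigenvalues: λₙ = 2.07n²π²/1.979² - 6.387.
First three modes:
  n=1: λ₁ = 2.07π²/1.979² - 6.387 ≈ -1.171
  n=2: λ₂ = 8.28π²/1.979² - 6.387 ≈ 14.479
  n=3: λ₃ = 18.63π²/1.979² - 6.387 ≈ 40.561
Since 2.07π²/1.979² ≈ 5.216 < 6.387, λ₁ < 0.
The n=1 mode grows fastest (−λₙ is largest for n=1) → dominates.
Asymptotic: u ~ c₁ sin(πx/1.979) e^{1.171t} (exponential growth at rate −λ₁ ≈ 1.171).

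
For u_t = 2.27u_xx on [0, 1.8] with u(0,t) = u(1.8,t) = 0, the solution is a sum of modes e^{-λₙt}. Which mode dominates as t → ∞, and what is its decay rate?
Eigenvalues: λₙ = 2.27n²π²/1.8².
First three modes:
  n=1: λ₁ = 2.27π²/1.8² ≈ 6.915
  n=2: λ₂ = 9.08π²/1.8² ≈ 27.659 (4× faster decay)
  n=3: λ₃ = 20.43π²/1.8² ≈ 62.233 (9× faster decay)
As t → ∞, higher modes decay exponentially faster. The n=1 mode dominates: u ~ c₁ sin(πx/1.8) e^{-λ₁t}.
Decay rate: λ₁ = 2.27π²/1.8² ≈ 6.915.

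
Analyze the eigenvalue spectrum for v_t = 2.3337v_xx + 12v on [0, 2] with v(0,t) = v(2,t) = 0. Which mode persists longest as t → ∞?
Eigenvalues: λₙ = 2.3337n²π²/2² - 12.
First three modes:
  n=1: λ₁ = 2.3337π²/2² - 12 ≈ -6.242
  n=2: λ₂ = 9.3348π²/2² - 12 ≈ 11.033
  n=3: λ₃ = 21.0033π²/2² - 12 ≈ 39.824
Since 2.3337π²/2² ≈ 5.758 < 12, λ₁ < 0.
The n=1 mode grows fastest (−λₙ is largest for n=1) → dominates.
Asymptotic: v ~ c₁ sin(πx/2) e^{6.242t} (exponential growth at rate −λ₁ ≈ 6.242).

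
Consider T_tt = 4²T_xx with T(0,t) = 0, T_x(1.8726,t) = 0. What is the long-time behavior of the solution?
As t → ∞, T oscillates (no decay). Energy is conserved; the solution oscillates indefinitely as standing waves.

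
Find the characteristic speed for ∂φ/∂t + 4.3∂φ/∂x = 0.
Speed = 4.3. Information travels along x - 4.3t = const (rightward).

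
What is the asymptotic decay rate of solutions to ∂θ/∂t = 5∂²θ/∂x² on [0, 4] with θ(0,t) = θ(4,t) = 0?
Eigenvalues: λₙ = 5n²π²/4².
First three modes:
  n=1: λ₁ = 5π²/4² ≈ 3.084
  n=2: λ₂ = 20π²/4² ≈ 12.337 (4× faster decay)
  n=3: λ₃ = 45π²/4² ≈ 27.758 (9× faster decay)
As t → ∞, higher modes decay exponentially faster. The n=1 mode dominates: θ ~ c₁ sin(πx/4) e^{-λ₁t}.
Decay rate: λ₁ = 5π²/4² ≈ 3.084.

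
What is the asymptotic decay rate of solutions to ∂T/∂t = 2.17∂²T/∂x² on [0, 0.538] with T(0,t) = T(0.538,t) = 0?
Eigenvalues: λₙ = 2.17n²π²/0.538².
First three modes:
  n=1: λ₁ = 2.17π²/0.538² ≈ 73.994
  n=2: λ₂ = 8.68π²/0.538² ≈ 295.975 (4× faster decay)
  n=3: λ₃ = 19.53π²/0.538² ≈ 665.944 (9× faster decay)
As t → ∞, higher modes decay exponentially faster. The n=1 mode dominates: T ~ c₁ sin(πx/0.538) e^{-λ₁t}.
Decay rate: λ₁ = 2.17π²/0.538² ≈ 73.994.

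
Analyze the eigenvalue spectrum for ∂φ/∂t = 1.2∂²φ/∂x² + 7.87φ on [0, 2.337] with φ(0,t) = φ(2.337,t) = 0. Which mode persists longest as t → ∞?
Eigenvalues: λₙ = 1.2n²π²/2.337² - 7.87.
First three modes:
  n=1: λ₁ = 1.2π²/2.337² - 7.87 ≈ -5.701
  n=2: λ₂ = 4.8π²/2.337² - 7.87 ≈ 0.804
  n=3: λ₃ = 10.8π²/2.337² - 7.87 ≈ 11.647
Since 1.2π²/2.337² ≈ 2.169 < 7.87, λ₁ < 0.
The n=1 mode grows fastest (−λₙ is largest for n=1) → dominates.
Asymptotic: φ ~ c₁ sin(πx/2.337) e^{5.701t} (exponential growth at rate −λ₁ ≈ 5.701).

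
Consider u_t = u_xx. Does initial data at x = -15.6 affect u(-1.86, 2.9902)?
Yes, for any finite x. The heat equation has infinite propagation speed, so all initial data affects all points at any t > 0.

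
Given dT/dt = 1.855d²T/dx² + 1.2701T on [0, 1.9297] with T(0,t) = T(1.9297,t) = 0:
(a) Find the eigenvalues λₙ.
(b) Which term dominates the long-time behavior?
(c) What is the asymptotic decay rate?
Eigenvalues: λₙ = 1.855n²π²/1.9297² - 1.2701.
First three modes:
  n=1: λ₁ = 1.855π²/1.9297² - 1.2701 ≈ 3.646
  n=2: λ₂ = 7.42π²/1.9297² - 1.2701 ≈ 18.396
  n=3: λ₃ = 16.695π²/1.9297² - 1.2701 ≈ 42.979
Since 1.855π²/1.9297² ≈ 4.917 > 1.2701, all λₙ > 0.
The n=1 mode decays slowest → dominates as t → ∞.
Asymptotic: T ~ c₁ sin(πx/1.9297) e^{-λ₁t} with decay rate λ₁ ≈ 3.646.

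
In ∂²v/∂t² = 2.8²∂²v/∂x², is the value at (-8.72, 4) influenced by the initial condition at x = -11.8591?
Yes. The domain of dependence is [-19.92, 2.48], and -11.8591 ∈ [-19.92, 2.48].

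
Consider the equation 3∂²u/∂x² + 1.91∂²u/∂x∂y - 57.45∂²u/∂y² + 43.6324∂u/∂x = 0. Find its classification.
Hyperbolic. (A = 3, B = 1.91, C = -57.45 gives B² - 4AC = 693.0481.)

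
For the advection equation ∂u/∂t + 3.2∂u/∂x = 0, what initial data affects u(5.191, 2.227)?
A single point: x = -1.9354. The characteristic through (5.191, 2.227) is x - 3.2t = const, so x = 5.191 - 3.2·2.227 = -1.9354.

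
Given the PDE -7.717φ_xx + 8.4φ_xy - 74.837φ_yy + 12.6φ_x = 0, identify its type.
The second-order coefficients are A = -7.717, B = 8.4, C = -74.837. Since B² - 4AC = -2239.508516 < 0, this is an elliptic PDE.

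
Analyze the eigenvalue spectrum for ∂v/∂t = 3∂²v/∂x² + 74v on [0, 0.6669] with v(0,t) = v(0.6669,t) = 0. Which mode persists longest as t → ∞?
Eigenvalues: λₙ = 3n²π²/0.6669² - 74.
First three modes:
  n=1: λ₁ = 3π²/0.6669² - 74 ≈ -7.427
  n=2: λ₂ = 12π²/0.6669² - 74 ≈ 192.293
  n=3: λ₃ = 27π²/0.6669² - 74 ≈ 525.159
Since 3π²/0.6669² ≈ 66.573 < 74, λ₁ < 0.
The n=1 mode grows fastest (−λₙ is largest for n=1) → dominates.
Asymptotic: v ~ c₁ sin(πx/0.6669) e^{7.427t} (exponential growth at rate −λ₁ ≈ 7.427).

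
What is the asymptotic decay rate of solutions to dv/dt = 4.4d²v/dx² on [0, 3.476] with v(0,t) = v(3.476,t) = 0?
Eigenvalues: λₙ = 4.4n²π²/3.476².
First three modes:
  n=1: λ₁ = 4.4π²/3.476² ≈ 3.594
  n=2: λ₂ = 17.6π²/3.476² ≈ 14.376 (4× faster decay)
  n=3: λ₃ = 39.6π²/3.476² ≈ 32.347 (9× faster decay)
As t → ∞, higher modes decay exponentially faster. The n=1 mode dominates: v ~ c₁ sin(πx/3.476) e^{-λ₁t}.
Decay rate: λ₁ = 4.4π²/3.476² ≈ 3.594.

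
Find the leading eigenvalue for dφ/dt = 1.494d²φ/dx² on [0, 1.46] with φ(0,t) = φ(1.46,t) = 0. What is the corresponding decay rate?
Eigenvalues: λₙ = 1.494n²π²/1.46².
First three modes:
  n=1: λ₁ = 1.494π²/1.46² ≈ 6.917
  n=2: λ₂ = 5.976π²/1.46² ≈ 27.67 (4× faster decay)
  n=3: λ₃ = 13.446π²/1.46² ≈ 62.257 (9× faster decay)
As t → ∞, higher modes decay exponentially faster. The n=1 mode dominates: φ ~ c₁ sin(πx/1.46) e^{-λ₁t}.
Decay rate: λ₁ = 1.494π²/1.46² ≈ 6.917.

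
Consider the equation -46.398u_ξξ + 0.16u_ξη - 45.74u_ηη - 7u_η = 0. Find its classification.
Elliptic. (A = -46.398, B = 0.16, C = -45.74 gives B² - 4AC = -8488.95248.)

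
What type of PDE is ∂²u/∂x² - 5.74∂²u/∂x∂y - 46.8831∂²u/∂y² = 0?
With A = 1, B = -5.74, C = -46.8831, the discriminant is 220.48. This is a hyperbolic PDE.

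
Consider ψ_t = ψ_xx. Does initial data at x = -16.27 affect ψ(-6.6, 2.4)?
Yes, for any finite x. The heat equation has infinite propagation speed, so all initial data affects all points at any t > 0.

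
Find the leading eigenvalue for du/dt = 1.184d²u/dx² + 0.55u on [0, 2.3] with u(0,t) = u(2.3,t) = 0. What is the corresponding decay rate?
Eigenvalues: λₙ = 1.184n²π²/2.3² - 0.55.
First three modes:
  n=1: λ₁ = 1.184π²/2.3² - 0.55 ≈ 1.659
  n=2: λ₂ = 4.736π²/2.3² - 0.55 ≈ 8.286
  n=3: λ₃ = 10.656π²/2.3² - 0.55 ≈ 19.331
Since 1.184π²/2.3² ≈ 2.209 > 0.55, all λₙ > 0.
The n=1 mode decays slowest → dominates as t → ∞.
Asymptotic: u ~ c₁ sin(πx/2.3) e^{-λ₁t} with decay rate λ₁ ≈ 1.659.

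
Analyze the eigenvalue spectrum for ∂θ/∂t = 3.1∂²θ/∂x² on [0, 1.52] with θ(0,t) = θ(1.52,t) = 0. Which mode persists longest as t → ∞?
Eigenvalues: λₙ = 3.1n²π²/1.52².
First three modes:
  n=1: λ₁ = 3.1π²/1.52² ≈ 13.243
  n=2: λ₂ = 12.4π²/1.52² ≈ 52.971 (4× faster decay)
  n=3: λ₃ = 27.9π²/1.52² ≈ 119.184 (9× faster decay)
As t → ∞, higher modes decay exponentially faster. The n=1 mode dominates: θ ~ c₁ sin(πx/1.52) e^{-λ₁t}.
Decay rate: λ₁ = 3.1π²/1.52² ≈ 13.243.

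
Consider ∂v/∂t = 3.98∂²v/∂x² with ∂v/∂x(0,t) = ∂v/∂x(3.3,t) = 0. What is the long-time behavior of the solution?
As t → ∞, v → constant (steady state). Heat is conserved (no flux at boundaries); solution approaches the spatial average.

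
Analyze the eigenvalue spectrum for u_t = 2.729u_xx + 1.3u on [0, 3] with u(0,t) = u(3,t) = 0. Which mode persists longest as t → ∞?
Eigenvalues: λₙ = 2.729n²π²/3² - 1.3.
First three modes:
  n=1: λ₁ = 2.729π²/3² - 1.3 ≈ 1.693
  n=2: λ₂ = 10.916π²/3² - 1.3 ≈ 10.671
  n=3: λ₃ = 24.561π²/3² - 1.3 ≈ 25.634
Since 2.729π²/3² ≈ 2.993 > 1.3, all λₙ > 0.
The n=1 mode decays slowest → dominates as t → ∞.
Asymptotic: u ~ c₁ sin(πx/3) e^{-λ₁t} with decay rate λ₁ ≈ 1.693.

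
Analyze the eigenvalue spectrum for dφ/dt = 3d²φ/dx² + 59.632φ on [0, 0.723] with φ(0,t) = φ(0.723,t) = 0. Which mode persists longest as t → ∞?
Eigenvalues: λₙ = 3n²π²/0.723² - 59.632.
First three modes:
  n=1: λ₁ = 3π²/0.723² - 59.632 ≈ -2.989
  n=2: λ₂ = 12π²/0.723² - 59.632 ≈ 166.939
  n=3: λ₃ = 27π²/0.723² - 59.632 ≈ 450.153
Since 3π²/0.723² ≈ 56.643 < 59.632, λ₁ < 0.
The n=1 mode grows fastest (−λₙ is largest for n=1) → dominates.
Asymptotic: φ ~ c₁ sin(πx/0.723) e^{2.989t} (exponential growth at rate −λ₁ ≈ 2.989).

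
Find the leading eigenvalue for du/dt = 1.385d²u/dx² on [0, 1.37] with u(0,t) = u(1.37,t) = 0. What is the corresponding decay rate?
Eigenvalues: λₙ = 1.385n²π²/1.37².
First three modes:
  n=1: λ₁ = 1.385π²/1.37² ≈ 7.283
  n=2: λ₂ = 5.54π²/1.37² ≈ 29.132 (4× faster decay)
  n=3: λ₃ = 12.465π²/1.37² ≈ 65.547 (9× faster decay)
As t → ∞, higher modes decay exponentially faster. The n=1 mode dominates: u ~ c₁ sin(πx/1.37) e^{-λ₁t}.
Decay rate: λ₁ = 1.385π²/1.37² ≈ 7.283.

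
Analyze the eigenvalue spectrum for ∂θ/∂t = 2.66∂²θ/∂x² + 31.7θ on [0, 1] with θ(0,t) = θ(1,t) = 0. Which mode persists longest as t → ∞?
Eigenvalues: λₙ = 2.66n²π²/1² - 31.7.
First three modes:
  n=1: λ₁ = 2.66π² - 31.7 ≈ -5.447
  n=2: λ₂ = 10.64π² - 31.7 ≈ 73.313
  n=3: λ₃ = 23.94π² - 31.7 ≈ 204.578
Since 2.66π² ≈ 26.253 < 31.7, λ₁ < 0.
The n=1 mode grows fastest (−λₙ is largest for n=1) → dominates.
Asymptotic: θ ~ c₁ sin(πx/1) e^{5.447t} (exponential growth at rate −λ₁ ≈ 5.447).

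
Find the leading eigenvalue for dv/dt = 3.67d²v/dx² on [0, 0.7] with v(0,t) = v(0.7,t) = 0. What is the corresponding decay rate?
Eigenvalues: λₙ = 3.67n²π²/0.7².
First three modes:
  n=1: λ₁ = 3.67π²/0.7² ≈ 73.921
  n=2: λ₂ = 14.68π²/0.7² ≈ 295.685 (4× faster decay)
  n=3: λ₃ = 33.03π²/0.7² ≈ 665.292 (9× faster decay)
As t → ∞, higher modes decay exponentially faster. The n=1 mode dominates: v ~ c₁ sin(πx/0.7) e^{-λ₁t}.
Decay rate: λ₁ = 3.67π²/0.7² ≈ 73.921.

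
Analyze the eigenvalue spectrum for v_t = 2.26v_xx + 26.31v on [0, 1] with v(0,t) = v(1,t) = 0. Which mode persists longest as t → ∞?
Eigenvalues: λₙ = 2.26n²π²/1² - 26.31.
First three modes:
  n=1: λ₁ = 2.26π² - 26.31 ≈ -4.005
  n=2: λ₂ = 9.04π² - 26.31 ≈ 62.911
  n=3: λ₃ = 20.34π² - 26.31 ≈ 174.438
Since 2.26π² ≈ 22.305 < 26.31, λ₁ < 0.
The n=1 mode grows fastest (−λₙ is largest for n=1) → dominates.
Asymptotic: v ~ c₁ sin(πx/1) e^{4.005t} (exponential growth at rate −λ₁ ≈ 4.005).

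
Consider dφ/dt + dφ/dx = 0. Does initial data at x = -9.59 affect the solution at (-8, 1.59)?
Yes. The characteristic through (-8, 1.59) passes through x = -9.59.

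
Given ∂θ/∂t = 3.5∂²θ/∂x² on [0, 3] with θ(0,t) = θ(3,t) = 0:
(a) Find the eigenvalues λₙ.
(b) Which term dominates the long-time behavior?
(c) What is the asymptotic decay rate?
Eigenvalues: λₙ = 3.5n²π²/3².
First three modes:
  n=1: λ₁ = 3.5π²/3² ≈ 3.838
  n=2: λ₂ = 14π²/3² ≈ 15.353 (4× faster decay)
  n=3: λ₃ = 31.5π²/3² ≈ 34.544 (9× faster decay)
As t → ∞, higher modes decay exponentially faster. The n=1 mode dominates: θ ~ c₁ sin(πx/3) e^{-λ₁t}.
Decay rate: λ₁ = 3.5π²/3² ≈ 3.838.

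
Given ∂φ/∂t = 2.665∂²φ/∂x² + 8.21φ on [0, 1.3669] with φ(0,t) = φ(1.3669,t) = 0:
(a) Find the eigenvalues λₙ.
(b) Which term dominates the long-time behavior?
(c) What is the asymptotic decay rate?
Eigenvalues: λₙ = 2.665n²π²/1.3669² - 8.21.
First three modes:
  n=1: λ₁ = 2.665π²/1.3669² - 8.21 ≈ 5.867
  n=2: λ₂ = 10.66π²/1.3669² - 8.21 ≈ 48.1
  n=3: λ₃ = 23.985π²/1.3669² - 8.21 ≈ 118.487
Since 2.665π²/1.3669² ≈ 14.077 > 8.21, all λₙ > 0.
The n=1 mode decays slowest → dominates as t → ∞.
Asymptotic: φ ~ c₁ sin(πx/1.3669) e^{-λ₁t} with decay rate λ₁ ≈ 5.867.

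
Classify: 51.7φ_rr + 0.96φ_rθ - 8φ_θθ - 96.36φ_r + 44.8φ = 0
Hyperbolic (discriminant = 1655.3216).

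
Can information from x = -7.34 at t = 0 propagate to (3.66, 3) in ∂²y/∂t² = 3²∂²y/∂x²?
No. The domain of dependence is [-5.34, 12.66], and -7.34 is outside this interval.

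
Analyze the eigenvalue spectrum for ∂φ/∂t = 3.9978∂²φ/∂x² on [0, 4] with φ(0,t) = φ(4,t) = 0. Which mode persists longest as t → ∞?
Eigenvalues: λₙ = 3.9978n²π²/4².
First three modes:
  n=1: λ₁ = 3.9978π²/4² ≈ 2.466
  n=2: λ₂ = 15.9912π²/4² ≈ 9.864 (4× faster decay)
  n=3: λ₃ = 35.9802π²/4² ≈ 22.194 (9× faster decay)
As t → ∞, higher modes decay exponentially faster. The n=1 mode dominates: φ ~ c₁ sin(πx/4) e^{-λ₁t}.
Decay rate: λ₁ = 3.9978π²/4² ≈ 2.466.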